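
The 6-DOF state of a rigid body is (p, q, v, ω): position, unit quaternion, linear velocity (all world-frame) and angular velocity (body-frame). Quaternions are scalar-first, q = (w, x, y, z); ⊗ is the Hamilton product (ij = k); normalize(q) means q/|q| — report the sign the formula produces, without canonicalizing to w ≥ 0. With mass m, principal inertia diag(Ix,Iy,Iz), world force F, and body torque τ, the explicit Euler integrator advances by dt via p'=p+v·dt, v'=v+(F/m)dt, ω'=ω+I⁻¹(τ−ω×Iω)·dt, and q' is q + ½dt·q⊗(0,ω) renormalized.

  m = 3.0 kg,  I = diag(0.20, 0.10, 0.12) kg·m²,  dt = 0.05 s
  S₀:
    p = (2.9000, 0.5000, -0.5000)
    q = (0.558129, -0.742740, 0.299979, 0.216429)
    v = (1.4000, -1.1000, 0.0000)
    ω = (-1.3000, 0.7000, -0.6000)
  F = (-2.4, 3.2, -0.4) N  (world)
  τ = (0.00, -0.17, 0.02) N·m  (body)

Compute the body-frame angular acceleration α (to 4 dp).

gyro term ω×Iω = (-0.0084, 0.0624, 0.0910)
(τ − ω×Iω)/I = (0.0420, -2.3240, -0.5917)

α = (0.0420, -2.3240, -0.5917)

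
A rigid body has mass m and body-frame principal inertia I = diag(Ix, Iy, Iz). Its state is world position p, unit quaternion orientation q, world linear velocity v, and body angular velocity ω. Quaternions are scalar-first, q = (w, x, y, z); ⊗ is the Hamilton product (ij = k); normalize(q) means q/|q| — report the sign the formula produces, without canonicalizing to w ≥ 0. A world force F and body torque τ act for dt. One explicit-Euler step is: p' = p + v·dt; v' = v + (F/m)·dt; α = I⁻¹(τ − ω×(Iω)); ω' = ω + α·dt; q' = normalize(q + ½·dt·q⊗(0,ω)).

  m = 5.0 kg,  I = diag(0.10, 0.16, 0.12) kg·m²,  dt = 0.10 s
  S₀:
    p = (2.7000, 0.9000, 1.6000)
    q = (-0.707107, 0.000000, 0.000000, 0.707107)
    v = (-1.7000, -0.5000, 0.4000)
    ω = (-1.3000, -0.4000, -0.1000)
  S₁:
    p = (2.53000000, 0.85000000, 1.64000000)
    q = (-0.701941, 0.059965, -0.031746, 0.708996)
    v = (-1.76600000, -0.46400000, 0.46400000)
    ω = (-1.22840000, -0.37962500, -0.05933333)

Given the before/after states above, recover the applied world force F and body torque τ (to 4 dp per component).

F = (-3.3000, 1.8000, 3.2000)
τ = (0.0700, 0.0300, 0.0800)

v₁ − v₀ = (-0.06600000, 0.03600000, 0.06400000)
applied force F = (-3.3000, 1.8000, 3.2000)
ω₁ − ω₀ = (0.07160000, 0.02037500, 0.04066667)
gyro term ω₀×Iω₀ = (-0.0016, -0.0026, 0.0312)
applied torque τ = (0.0700, 0.0300, 0.0800)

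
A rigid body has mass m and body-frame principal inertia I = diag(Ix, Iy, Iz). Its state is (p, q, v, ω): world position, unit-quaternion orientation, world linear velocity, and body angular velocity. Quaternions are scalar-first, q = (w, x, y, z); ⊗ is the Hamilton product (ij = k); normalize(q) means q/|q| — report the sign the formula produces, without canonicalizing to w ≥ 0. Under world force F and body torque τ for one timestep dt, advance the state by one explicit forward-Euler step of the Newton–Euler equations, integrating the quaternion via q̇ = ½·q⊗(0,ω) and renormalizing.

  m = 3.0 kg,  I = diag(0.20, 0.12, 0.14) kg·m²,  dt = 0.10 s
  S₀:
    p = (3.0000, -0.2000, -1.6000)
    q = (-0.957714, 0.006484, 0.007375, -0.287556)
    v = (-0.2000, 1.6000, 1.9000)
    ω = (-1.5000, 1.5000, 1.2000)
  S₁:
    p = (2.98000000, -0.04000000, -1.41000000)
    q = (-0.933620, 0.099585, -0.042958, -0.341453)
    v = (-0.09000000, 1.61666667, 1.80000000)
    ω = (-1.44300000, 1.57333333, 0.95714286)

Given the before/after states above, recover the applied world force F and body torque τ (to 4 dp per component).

ω₁ − ω₀ = (0.05700000, 0.07333333, -0.24285714)
I·α + gyro = (0.1500, -0.0200, -0.1600)
v₁ − v₀ = (0.11000000, 0.01666667, -0.10000000)
m·(v₁−v₀)/dt = (3.3000, 0.5000, -3.0000)

F = (3.3000, 0.5000, -3.0000)
τ = (0.1500, -0.0200, -0.1600)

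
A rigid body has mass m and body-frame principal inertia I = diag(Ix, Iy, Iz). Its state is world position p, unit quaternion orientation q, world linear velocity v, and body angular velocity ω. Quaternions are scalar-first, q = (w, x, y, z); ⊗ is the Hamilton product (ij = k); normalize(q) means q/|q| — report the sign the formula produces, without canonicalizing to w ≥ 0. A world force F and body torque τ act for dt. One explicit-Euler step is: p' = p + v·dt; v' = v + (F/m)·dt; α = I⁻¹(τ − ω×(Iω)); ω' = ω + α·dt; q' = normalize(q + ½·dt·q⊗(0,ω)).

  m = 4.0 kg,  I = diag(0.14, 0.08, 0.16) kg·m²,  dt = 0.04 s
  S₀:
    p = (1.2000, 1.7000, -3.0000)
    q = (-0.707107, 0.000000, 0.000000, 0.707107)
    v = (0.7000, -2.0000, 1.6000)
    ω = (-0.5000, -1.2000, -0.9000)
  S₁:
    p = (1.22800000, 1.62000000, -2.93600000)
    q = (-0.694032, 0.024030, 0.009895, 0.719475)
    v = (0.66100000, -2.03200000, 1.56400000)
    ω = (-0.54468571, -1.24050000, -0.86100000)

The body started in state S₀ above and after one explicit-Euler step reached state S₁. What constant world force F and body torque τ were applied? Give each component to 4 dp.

F = (-3.9000, -3.2000, -3.6000)
τ = (-0.0700, -0.0900, 0.1200)

rate change Δω = (-0.04468571, -0.04050000, 0.03900000)
τ = I·(Δω/dt) + ω₀×(Iω₀) = (-0.0700, -0.0900, 0.1200)
velocity change Δv = (-0.03900000, -0.03200000, -0.03600000)
F = m·Δv/dt = (-3.9000, -3.2000, -3.6000)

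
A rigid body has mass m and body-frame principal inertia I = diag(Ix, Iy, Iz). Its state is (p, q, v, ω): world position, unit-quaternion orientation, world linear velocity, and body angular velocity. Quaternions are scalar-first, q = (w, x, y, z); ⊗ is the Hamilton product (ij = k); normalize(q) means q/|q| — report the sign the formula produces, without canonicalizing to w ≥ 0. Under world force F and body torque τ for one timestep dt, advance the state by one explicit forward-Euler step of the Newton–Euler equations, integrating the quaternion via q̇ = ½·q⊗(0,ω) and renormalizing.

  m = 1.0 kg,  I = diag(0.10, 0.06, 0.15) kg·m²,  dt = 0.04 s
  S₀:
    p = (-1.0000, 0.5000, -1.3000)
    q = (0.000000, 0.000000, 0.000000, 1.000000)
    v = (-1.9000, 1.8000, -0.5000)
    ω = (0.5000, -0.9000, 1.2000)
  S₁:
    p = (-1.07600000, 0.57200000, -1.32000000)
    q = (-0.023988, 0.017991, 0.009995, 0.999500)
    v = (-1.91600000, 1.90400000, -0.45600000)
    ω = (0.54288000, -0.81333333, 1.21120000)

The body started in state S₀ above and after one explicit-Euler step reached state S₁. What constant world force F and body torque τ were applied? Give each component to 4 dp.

Δω = ω₁−ω₀ = (0.04288000, 0.08666667, 0.01120000)
ω₀×(Iω₀) = (-0.0972, -0.0300, 0.0180)
τ = I·(Δω/dt) + ω₀×(Iω₀) = (0.0100, 0.1000, 0.0600)
Δv = v₁−v₀ = (-0.01600000, 0.10400000, 0.04400000)
applied force F = (-0.4000, 2.6000, 1.1000)

F = (-0.4000, 2.6000, 1.1000)
τ = (0.0100, 0.1000, 0.0600)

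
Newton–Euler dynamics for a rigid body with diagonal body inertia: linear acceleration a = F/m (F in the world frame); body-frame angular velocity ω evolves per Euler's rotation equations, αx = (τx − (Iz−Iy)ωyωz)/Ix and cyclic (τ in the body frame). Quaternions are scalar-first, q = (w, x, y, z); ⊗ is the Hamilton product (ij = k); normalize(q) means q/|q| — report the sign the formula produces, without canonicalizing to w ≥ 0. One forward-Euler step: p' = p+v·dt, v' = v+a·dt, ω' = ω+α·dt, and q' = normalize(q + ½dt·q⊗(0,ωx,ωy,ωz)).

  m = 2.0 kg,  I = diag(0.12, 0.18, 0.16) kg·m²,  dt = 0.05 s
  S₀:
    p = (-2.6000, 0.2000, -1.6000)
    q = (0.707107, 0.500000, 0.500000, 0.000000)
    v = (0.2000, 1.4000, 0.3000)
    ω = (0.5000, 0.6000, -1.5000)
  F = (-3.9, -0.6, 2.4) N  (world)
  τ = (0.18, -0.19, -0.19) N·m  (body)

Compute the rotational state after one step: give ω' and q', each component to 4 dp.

ω' = (0.5675, 0.5389, -1.5650)
q' = (0.6927, 0.4897, 0.5289, -0.0252)

angular accel α = (1.3500, -1.2222, -1.3000)
new body rate ω' = (0.5675, 0.5389, -1.5650)
q⊗(0,ω) = (-0.5500000, -0.3964465, 1.1742642, -1.0106605)
updated quaternion q' = (0.6927, 0.4897, 0.5289, -0.0252)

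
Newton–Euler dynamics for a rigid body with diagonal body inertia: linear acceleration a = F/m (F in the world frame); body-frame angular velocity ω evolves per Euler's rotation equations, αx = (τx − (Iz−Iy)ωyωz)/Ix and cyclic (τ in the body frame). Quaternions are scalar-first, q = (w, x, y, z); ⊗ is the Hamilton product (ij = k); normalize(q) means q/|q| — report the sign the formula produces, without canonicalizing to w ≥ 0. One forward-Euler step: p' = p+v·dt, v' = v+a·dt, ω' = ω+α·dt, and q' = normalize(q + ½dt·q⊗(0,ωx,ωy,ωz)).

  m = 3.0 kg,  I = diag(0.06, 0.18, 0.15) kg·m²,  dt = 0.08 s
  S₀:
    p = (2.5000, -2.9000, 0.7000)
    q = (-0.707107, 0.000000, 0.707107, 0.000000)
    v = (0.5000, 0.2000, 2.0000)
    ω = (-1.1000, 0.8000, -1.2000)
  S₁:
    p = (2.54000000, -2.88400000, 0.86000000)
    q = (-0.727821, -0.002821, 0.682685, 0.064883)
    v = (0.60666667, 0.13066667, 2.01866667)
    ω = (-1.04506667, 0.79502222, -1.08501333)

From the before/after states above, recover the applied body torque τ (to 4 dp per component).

τ = (0.0700, -0.1300, 0.1100)

rate change Δω = (0.05493333, -0.00497778, 0.11498667)
I·α + gyro = (0.0700, -0.1300, 0.1100)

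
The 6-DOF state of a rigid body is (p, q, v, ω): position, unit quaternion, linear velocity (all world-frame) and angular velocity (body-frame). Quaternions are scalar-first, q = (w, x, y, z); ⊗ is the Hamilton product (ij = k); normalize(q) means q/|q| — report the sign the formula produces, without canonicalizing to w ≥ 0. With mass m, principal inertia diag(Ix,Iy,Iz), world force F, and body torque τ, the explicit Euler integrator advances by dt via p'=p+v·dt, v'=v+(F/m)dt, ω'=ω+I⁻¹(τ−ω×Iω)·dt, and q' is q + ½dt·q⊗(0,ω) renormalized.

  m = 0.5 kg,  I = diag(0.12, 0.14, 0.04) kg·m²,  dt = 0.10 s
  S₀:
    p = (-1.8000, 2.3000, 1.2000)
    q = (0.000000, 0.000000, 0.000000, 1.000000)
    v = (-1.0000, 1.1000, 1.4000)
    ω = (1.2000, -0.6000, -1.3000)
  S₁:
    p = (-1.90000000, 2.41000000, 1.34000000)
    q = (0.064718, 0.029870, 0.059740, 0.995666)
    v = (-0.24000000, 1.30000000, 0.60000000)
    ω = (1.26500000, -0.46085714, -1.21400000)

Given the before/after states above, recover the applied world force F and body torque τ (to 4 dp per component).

ω₁ − ω₀ = (0.06500000, 0.13914286, 0.08600000)
I·α + gyro = (0.0000, 0.0700, 0.0200)
v₁ − v₀ = (0.76000000, 0.20000000, -0.80000000)
F = m·Δv/dt = (3.8000, 1.0000, -4.0000)

F = (3.8000, 1.0000, -4.0000)
τ = (0.0000, 0.0700, 0.0200)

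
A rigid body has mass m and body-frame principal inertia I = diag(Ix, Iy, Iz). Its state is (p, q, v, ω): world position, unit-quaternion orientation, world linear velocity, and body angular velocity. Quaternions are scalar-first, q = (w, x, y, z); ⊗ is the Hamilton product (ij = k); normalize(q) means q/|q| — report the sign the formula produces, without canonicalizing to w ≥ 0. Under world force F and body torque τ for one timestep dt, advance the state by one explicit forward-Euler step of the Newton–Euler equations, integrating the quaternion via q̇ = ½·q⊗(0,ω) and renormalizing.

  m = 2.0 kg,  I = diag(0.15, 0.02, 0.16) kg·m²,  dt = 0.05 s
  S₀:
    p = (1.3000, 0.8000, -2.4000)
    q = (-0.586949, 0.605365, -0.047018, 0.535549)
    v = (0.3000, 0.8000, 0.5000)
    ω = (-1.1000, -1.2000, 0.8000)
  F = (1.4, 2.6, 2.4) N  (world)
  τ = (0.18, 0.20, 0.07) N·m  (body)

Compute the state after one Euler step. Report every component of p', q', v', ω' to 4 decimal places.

ω×(Iω) gyroscopic = (-0.1344, 0.0088, -0.1716)
(τ − ω×Iω)/I = (2.0960, 9.5600, 1.5100)
ω' = ω + α·dt = (-0.9952, -0.7220, 0.8755)
Hamilton product q⊗(0,ω) = (0.1810407, 1.2506883, -0.3690571, -1.2477170)
q' = normalize(q + ½dt·q⊗(0,ω)) = (-0.5818, 0.6360, -0.0562, 0.5038)
p' = p + v·dt = (1.3150, 0.8400, -2.3750)
new velocity v' = (0.3350, 0.8650, 0.5600)

p' = (1.3150, 0.8400, -2.3750)
q' = (-0.5818, 0.6360, -0.0562, 0.5038)
v' = (0.3350, 0.8650, 0.5600)
ω' = (-0.9952, -0.7220, 0.8755)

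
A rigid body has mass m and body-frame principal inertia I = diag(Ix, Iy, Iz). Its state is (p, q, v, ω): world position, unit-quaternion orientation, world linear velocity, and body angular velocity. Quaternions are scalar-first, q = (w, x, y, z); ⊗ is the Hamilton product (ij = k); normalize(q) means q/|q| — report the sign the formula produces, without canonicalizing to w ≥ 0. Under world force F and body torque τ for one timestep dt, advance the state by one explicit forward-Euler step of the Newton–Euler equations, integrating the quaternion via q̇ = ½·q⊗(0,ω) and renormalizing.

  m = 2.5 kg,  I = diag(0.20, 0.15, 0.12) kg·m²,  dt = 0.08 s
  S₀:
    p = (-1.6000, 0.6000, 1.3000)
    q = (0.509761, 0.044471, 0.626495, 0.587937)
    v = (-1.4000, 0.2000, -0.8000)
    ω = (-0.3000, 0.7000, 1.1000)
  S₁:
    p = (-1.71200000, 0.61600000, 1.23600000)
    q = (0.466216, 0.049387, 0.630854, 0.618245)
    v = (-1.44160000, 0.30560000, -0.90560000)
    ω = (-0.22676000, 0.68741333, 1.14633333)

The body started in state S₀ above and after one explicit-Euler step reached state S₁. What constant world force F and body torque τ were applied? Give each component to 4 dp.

F = (-1.3000, 3.3000, -3.3000)
τ = (0.1600, -0.0500, 0.0800)

Δω = ω₁−ω₀ = (0.07324000, -0.01258667, 0.04633333)
ω₀×(Iω₀) = (-0.0231, -0.0264, 0.0105)
applied torque τ = (0.1600, -0.0500, 0.0800)
velocity change Δv = (-0.04160000, 0.10560000, -0.10560000)
m·(v₁−v₀)/dt = (-1.3000, 3.3000, -3.3000)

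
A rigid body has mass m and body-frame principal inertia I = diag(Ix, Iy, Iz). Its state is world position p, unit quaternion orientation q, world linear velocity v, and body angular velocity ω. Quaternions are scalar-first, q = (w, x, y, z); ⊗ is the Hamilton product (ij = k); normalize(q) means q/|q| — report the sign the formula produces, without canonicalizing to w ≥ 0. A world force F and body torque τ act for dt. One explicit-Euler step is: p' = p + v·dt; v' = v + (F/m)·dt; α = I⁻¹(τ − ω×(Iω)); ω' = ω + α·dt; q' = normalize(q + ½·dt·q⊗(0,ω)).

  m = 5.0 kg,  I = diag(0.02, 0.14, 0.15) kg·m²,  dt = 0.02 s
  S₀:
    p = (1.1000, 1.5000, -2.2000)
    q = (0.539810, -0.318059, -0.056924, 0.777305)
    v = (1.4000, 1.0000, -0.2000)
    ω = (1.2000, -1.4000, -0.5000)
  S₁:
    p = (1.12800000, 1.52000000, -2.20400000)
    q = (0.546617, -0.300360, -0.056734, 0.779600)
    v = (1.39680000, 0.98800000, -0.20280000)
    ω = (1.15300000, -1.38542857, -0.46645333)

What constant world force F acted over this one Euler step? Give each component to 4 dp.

F = (-0.8000, -3.0000, -0.7000)

Δv = v₁−v₀ = (-0.00320000, -0.01200000, -0.00280000)
F = m·Δv/dt = (-0.8000, -3.0000, -0.7000)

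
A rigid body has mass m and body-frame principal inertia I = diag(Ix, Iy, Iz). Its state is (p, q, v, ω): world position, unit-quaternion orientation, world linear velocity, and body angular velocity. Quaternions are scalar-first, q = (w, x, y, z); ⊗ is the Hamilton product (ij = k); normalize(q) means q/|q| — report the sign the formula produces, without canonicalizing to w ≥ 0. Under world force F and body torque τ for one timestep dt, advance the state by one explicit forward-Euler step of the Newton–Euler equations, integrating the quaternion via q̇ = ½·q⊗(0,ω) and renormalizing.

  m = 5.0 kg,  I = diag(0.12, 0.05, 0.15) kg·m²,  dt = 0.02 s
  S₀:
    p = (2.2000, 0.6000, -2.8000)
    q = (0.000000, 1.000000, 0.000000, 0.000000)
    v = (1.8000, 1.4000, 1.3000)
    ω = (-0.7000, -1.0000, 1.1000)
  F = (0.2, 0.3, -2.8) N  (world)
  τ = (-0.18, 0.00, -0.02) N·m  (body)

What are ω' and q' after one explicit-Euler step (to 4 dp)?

ω×(Iω) gyroscopic = (-0.1100, 0.0231, -0.0490)
(τ − ω×Iω)/I = (-0.5833, -0.4620, 0.1933)
ω' = ω + α·dt = (-0.7117, -1.0092, 1.1039)
Hamilton product q⊗(0,ω) = (0.7000000, 0.0000000, -1.1000000, -1.0000000)
q + ½dt·q⊗(0,ω), renormalized = (0.0070, 0.9999, -0.0110, -0.0100)

ω' = (-0.7117, -1.0092, 1.1039)
q' = (0.0070, 0.9999, -0.0110, -0.0100)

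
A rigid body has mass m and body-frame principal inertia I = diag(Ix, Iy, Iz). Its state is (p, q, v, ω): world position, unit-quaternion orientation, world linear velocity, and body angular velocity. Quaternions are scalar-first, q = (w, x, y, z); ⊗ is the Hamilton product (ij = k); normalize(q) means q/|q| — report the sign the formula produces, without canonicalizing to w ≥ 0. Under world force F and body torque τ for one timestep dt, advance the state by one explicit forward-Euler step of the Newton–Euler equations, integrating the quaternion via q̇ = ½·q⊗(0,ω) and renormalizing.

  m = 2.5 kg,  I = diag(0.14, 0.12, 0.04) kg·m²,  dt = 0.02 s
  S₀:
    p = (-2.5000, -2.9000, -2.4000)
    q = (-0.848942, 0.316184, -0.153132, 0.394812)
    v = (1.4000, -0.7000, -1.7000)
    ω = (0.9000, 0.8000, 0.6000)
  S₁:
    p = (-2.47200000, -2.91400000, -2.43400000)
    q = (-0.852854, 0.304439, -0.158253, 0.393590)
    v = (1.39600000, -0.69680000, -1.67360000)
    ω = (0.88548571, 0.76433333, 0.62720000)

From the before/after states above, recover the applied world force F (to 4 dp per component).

Δv = v₁−v₀ = (-0.00400000, 0.00320000, 0.02640000)
m·(v₁−v₀)/dt = (-0.5000, 0.4000, 3.3000)

F = (-0.5000, 0.4000, 3.3000)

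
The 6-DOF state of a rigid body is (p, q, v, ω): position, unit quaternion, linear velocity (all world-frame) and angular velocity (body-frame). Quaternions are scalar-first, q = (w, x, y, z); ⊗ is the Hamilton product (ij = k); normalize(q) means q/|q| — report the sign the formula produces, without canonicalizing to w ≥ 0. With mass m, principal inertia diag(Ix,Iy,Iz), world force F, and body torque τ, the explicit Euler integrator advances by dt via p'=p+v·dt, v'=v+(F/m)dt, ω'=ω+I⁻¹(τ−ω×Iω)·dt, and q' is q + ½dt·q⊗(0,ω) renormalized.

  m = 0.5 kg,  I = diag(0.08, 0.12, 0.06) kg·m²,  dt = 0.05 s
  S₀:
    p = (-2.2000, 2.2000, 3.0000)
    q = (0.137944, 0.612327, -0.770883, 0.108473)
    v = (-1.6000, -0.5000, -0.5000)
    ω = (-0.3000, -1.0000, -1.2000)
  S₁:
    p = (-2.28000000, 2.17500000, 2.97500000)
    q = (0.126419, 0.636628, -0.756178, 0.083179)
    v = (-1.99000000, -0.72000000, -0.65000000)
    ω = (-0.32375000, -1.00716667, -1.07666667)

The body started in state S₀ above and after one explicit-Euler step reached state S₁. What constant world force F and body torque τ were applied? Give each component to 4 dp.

ω₁ − ω₀ = (-0.02375000, -0.00716667, 0.12333333)
ω₀×(Iω₀) = (-0.0720, 0.0072, 0.0120)
τ = I·(Δω/dt) + ω₀×(Iω₀) = (-0.1100, -0.0100, 0.1600)
v₁ − v₀ = (-0.39000000, -0.22000000, -0.15000000)
F = m·Δv/dt = (-3.9000, -2.2000, -1.5000)

F = (-3.9000, -2.2000, -1.5000)
τ = (-0.1100, -0.0100, 0.1600)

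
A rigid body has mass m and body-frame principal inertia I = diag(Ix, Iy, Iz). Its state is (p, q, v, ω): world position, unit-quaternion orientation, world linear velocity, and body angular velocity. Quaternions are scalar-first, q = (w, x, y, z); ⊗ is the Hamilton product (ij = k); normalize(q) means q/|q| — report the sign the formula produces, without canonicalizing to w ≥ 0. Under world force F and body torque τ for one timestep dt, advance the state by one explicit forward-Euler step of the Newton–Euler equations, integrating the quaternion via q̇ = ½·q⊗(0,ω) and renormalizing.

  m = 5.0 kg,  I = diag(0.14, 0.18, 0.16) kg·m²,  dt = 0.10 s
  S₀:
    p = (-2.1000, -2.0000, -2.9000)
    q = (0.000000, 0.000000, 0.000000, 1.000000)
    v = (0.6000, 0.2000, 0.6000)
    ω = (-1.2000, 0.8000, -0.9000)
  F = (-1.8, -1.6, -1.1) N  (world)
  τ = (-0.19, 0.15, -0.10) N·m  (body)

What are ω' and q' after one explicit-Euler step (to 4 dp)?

ω' = (-1.3460, 0.8953, -0.9385)
q' = (0.0448, -0.0399, -0.0598, 0.9964)

α = I⁻¹(τ − ω×Iω) = (-1.4600, 0.9533, -0.3850)
ω' = ω + α·dt = (-1.3460, 0.8953, -0.9385)
2q̇ = q⊗(0,ω) = (0.9000000, -0.8000000, -1.2000000, 0.0000000)
q + ½dt·q⊗(0,ω), renormalized = (0.0448, -0.0399, -0.0598, 0.9964)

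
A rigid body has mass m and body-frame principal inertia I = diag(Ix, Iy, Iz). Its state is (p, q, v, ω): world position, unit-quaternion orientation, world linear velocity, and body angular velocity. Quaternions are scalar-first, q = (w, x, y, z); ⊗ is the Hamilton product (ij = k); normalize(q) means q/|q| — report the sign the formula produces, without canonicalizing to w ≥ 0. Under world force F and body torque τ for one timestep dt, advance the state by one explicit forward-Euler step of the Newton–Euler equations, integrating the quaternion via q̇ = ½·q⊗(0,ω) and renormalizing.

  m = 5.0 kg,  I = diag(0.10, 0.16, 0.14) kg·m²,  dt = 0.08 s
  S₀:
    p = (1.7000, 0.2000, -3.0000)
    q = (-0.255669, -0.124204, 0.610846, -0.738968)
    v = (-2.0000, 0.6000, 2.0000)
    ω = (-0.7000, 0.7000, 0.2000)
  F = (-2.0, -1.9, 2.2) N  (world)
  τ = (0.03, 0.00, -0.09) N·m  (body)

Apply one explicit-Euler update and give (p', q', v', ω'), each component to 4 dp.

p' = (1.5400, 0.2480, -2.8400)
q' = (-0.2701, -0.0914, 0.6249, -0.7268)
v' = (-2.0320, 0.5696, 2.0352)
ω' = (-0.6738, 0.6972, 0.1654)

α = I⁻¹(τ − ω×Iω) = (0.3280, -0.0350, -0.4329)
new body rate ω' = (-0.6738, 0.6972, 0.1654)
Hamilton product q⊗(0,ω) = (-0.3667414, 0.8184151, 0.3631501, 0.2895156)
updated quaternion q' = (-0.2701, -0.0914, 0.6249, -0.7268)
a = (-0.4000, -0.3800, 0.4400)
new position p' = (1.5400, 0.2480, -2.8400)
new velocity v' = (-2.0320, 0.5696, 2.0352)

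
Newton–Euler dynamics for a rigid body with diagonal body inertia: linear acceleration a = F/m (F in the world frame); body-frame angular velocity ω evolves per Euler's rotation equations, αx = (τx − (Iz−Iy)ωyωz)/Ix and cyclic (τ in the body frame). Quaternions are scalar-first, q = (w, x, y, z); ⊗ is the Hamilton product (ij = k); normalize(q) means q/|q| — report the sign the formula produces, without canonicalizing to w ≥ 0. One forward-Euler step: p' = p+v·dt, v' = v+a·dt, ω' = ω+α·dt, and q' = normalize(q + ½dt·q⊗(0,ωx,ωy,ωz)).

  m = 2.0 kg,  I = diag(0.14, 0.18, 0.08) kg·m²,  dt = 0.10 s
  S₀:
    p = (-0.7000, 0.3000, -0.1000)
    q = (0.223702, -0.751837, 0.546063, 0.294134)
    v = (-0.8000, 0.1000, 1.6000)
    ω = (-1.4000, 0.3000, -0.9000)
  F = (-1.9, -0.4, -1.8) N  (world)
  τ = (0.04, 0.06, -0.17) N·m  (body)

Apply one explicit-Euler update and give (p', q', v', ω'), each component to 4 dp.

precession coupling ω×(Iω) = (0.0270, 0.0756, -0.0168)
α = I⁻¹(τ − ω×Iω) = (0.0929, -0.0867, -1.9150)
ω' = ω + α·dt = (-1.3907, 0.2913, -1.0915)
Hamilton product q⊗(0,ω) = (-0.9516701, -0.8928797, -1.0213303, 0.3376053)
q' = normalize(q + ½dt·q⊗(0,ω)) = (0.1755, -0.7936, 0.4932, 0.3099)
new position p' = (-0.7800, 0.3100, 0.0600)
new velocity v' = (-0.8950, 0.0800, 1.5100)

p' = (-0.7800, 0.3100, 0.0600)
q' = (0.1755, -0.7936, 0.4932, 0.3099)
v' = (-0.8950, 0.0800, 1.5100)
ω' = (-1.3907, 0.2913, -1.0915)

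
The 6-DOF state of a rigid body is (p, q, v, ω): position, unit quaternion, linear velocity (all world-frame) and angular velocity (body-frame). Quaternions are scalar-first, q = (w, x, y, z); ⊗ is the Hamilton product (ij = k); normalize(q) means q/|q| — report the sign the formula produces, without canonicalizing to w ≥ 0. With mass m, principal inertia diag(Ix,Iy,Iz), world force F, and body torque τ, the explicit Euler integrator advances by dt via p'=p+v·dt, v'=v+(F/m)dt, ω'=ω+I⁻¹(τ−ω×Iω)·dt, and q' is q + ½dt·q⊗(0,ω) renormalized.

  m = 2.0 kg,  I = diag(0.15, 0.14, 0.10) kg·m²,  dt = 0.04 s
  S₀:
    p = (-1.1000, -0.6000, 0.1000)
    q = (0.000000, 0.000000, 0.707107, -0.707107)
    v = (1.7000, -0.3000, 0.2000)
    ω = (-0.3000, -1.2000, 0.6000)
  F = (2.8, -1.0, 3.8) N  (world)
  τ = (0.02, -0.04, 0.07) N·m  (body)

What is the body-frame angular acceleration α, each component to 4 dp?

ω×(Iω) gyroscopic = (0.0288, -0.0090, -0.0036)
(τ − ω×Iω)/I = (-0.0587, -0.2214, 0.7360)

α = (-0.0587, -0.2214, 0.7360)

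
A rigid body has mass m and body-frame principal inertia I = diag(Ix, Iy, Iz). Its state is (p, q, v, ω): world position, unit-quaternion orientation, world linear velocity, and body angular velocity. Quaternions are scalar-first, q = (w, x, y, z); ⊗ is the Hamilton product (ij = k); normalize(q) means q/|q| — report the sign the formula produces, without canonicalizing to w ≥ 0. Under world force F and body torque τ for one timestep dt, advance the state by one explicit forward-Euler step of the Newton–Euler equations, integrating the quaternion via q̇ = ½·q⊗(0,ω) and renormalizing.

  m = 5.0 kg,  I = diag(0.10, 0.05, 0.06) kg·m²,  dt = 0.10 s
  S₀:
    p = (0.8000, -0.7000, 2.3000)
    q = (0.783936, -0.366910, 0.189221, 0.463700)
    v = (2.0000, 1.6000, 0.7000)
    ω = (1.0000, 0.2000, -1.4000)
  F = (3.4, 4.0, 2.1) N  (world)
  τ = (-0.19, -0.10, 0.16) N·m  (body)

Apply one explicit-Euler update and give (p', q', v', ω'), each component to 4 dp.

p' = (1.0000, -0.5400, 2.3700)
q' = (0.8297, -0.3443, 0.1938, 0.3942)
v' = (2.0680, 1.6800, 0.7420)
ω' = (0.8128, 0.1120, -1.1167)

linear accel F/m = (0.6800, 0.8000, 0.4200)
new position p' = (1.0000, -0.5400, 2.3700)
v' = v + a·dt = (2.0680, 1.6800, 0.7420)
angular accel α = (-1.8720, -0.8800, 2.8333)
ω' = ω + α·dt = (0.8128, 0.1120, -1.1167)
q⊗(0,ω) = (0.9782458, 0.4262866, 0.1068132, -1.3601134)
updated quaternion q' = (0.8297, -0.3443, 0.1938, 0.3942)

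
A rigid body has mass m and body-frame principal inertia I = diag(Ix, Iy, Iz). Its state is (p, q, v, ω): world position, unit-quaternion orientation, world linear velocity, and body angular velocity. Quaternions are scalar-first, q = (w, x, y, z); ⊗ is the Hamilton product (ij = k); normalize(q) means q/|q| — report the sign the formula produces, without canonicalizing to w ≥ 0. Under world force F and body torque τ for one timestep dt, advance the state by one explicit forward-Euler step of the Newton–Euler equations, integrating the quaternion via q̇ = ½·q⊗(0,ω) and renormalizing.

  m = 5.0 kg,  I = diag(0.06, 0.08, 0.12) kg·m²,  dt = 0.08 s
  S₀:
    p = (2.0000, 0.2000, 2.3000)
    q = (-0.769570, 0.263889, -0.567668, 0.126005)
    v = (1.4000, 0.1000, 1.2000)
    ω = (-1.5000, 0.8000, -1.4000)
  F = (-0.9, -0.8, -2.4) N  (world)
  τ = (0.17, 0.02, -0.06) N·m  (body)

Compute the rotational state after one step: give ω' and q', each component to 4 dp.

precession coupling ω×(Iω) = (-0.0448, -0.1260, -0.0240)
angular accel α = (3.5800, 1.8250, -0.3000)
new body rate ω' = (-1.2136, 0.9460, -1.4240)
q⊗(0,ω) = (1.0263749, 1.8482862, -0.4352189, 0.4370072)
q' = normalize(q + ½dt·q⊗(0,ω)) = (-0.7257, 0.3365, -0.5828, 0.1429)

ω' = (-1.2136, 0.9460, -1.4240)
q' = (-0.7257, 0.3365, -0.5828, 0.1429)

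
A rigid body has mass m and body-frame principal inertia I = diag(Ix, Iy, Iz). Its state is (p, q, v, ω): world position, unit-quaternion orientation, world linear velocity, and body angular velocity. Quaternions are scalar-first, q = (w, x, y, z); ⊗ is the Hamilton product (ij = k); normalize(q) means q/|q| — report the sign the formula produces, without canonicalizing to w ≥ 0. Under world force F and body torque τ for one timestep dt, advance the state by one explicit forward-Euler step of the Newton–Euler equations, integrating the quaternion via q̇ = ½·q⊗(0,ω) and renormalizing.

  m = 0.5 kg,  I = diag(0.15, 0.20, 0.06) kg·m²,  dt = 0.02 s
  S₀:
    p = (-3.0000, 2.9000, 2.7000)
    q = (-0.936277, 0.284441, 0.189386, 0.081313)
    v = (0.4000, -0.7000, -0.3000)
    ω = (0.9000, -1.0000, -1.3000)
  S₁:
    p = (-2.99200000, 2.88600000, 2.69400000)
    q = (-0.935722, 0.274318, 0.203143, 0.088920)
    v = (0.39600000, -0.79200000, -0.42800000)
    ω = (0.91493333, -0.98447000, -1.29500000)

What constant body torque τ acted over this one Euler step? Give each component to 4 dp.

τ = (-0.0700, 0.0500, -0.0300)

ω₁ − ω₀ = (0.01493333, 0.01553000, 0.00500000)
precession coupling = (-0.1820, -0.1053, -0.0450)
τ = I·(Δω/dt) + ω₀×(Iω₀) = (-0.0700, 0.0500, -0.0300)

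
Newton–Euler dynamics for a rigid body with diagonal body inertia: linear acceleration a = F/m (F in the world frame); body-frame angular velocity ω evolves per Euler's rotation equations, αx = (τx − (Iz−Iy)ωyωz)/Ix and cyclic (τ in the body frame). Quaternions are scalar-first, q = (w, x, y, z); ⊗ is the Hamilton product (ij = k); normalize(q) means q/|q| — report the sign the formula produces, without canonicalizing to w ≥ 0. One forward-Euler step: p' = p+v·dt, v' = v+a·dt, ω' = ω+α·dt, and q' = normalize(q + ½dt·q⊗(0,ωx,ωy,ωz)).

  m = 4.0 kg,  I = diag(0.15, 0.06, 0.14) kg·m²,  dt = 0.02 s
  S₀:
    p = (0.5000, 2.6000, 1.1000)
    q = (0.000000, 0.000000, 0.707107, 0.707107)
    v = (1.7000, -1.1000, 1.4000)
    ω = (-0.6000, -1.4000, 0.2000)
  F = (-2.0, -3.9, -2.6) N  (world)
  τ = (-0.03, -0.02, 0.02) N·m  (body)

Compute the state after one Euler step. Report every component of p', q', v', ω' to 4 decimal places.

p' = (0.5340, 2.5780, 1.1280)
q' = (0.0085, 0.0113, 0.7028, 0.7113)
v' = (1.6900, -1.1195, 1.3870)
ω' = (-0.6010, -1.4063, 0.2137)

(τ − ω×Iω)/I = (-0.0507, -0.3133, 0.6829)
ω + α·dt = (-0.6010, -1.4063, 0.2137)
Hamilton product q⊗(0,ω) = (0.8485284, 1.1313712, -0.4242642, 0.4242642)
updated quaternion q' = (0.0085, 0.0113, 0.7028, 0.7113)
p' = p + v·dt = (0.5340, 2.5780, 1.1280)
v' = v + a·dt = (1.6900, -1.1195, 1.3870)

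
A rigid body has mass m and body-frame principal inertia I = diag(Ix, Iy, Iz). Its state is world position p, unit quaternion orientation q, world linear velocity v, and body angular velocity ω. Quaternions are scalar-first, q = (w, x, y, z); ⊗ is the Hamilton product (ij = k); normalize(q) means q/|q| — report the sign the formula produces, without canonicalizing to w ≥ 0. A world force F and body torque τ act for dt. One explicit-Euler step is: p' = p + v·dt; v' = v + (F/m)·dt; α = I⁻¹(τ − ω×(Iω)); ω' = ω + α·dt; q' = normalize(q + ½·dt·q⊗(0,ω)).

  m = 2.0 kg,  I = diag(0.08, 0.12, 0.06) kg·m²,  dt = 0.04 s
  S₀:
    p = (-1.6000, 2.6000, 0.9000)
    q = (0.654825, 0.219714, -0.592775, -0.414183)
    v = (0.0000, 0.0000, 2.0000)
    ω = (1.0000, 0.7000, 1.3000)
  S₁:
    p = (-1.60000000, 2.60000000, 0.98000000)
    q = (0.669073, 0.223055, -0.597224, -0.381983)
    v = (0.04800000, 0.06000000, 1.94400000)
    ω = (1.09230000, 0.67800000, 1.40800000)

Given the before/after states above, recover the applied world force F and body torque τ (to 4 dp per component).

F = (2.4000, 3.0000, -2.8000)
τ = (0.1300, -0.0400, 0.1900)

v₁ − v₀ = (0.04800000, 0.06000000, -0.05600000)
m·(v₁−v₀)/dt = (2.4000, 3.0000, -2.8000)
Δω = ω₁−ω₀ = (0.09230000, -0.02200000, 0.10800000)
applied torque τ = (0.1300, -0.0400, 0.1900)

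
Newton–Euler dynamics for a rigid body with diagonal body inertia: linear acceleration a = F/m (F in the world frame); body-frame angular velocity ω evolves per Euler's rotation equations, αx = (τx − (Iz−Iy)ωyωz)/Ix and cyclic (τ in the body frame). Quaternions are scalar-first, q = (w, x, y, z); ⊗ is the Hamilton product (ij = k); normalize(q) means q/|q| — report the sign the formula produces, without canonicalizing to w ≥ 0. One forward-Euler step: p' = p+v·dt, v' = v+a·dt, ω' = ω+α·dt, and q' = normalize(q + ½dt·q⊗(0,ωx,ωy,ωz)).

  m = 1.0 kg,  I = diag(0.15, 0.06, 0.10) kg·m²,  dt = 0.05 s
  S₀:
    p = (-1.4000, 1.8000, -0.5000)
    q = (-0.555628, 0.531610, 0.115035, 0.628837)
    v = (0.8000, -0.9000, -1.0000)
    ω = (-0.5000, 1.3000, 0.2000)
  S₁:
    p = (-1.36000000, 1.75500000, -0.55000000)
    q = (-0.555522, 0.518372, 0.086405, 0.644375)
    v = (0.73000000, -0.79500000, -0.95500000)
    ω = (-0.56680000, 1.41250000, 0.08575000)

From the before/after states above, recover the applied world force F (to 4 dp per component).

F = (-1.4000, 2.1000, 0.9000)

v₁ − v₀ = (-0.07000000, 0.10500000, 0.04500000)
m·(v₁−v₀)/dt = (-1.4000, 2.1000, 0.9000)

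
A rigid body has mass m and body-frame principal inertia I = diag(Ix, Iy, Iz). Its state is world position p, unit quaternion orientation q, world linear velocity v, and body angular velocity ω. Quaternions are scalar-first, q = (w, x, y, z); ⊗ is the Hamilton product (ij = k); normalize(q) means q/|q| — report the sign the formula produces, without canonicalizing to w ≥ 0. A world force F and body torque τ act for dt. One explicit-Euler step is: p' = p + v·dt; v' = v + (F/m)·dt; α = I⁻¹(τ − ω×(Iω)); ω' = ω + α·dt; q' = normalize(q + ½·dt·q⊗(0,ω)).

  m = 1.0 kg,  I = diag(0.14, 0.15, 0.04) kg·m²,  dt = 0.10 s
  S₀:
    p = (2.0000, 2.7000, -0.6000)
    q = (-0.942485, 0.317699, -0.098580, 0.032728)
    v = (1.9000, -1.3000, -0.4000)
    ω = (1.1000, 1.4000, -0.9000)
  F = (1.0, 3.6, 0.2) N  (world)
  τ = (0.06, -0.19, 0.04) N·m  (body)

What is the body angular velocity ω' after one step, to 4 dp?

angular accel α = (-0.5614, -0.6067, 0.6150)
ω + α·dt = (1.0439, 1.3393, -0.8385)

ω' = (1.0439, 1.3393, -0.8385)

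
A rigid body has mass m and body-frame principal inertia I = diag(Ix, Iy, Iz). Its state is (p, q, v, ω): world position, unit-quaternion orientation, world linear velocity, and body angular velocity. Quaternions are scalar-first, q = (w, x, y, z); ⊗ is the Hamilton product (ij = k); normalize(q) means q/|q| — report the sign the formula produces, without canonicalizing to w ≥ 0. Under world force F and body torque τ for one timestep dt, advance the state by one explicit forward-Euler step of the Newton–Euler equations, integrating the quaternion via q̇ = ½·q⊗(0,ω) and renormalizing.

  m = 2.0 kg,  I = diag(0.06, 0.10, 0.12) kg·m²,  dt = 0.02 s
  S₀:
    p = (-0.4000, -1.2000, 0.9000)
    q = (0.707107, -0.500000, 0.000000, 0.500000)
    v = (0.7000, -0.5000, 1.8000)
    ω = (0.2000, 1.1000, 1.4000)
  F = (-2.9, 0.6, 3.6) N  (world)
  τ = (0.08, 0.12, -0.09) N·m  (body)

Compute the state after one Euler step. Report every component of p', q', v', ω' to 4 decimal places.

p' = (-0.3860, -1.2100, 0.9360)
q' = (0.7010, -0.5040, 0.0158, 0.5043)
v' = (0.6710, -0.4940, 1.8360)
ω' = (0.2164, 1.1274, 1.3835)

α = I⁻¹(τ − ω×Iω) = (0.8200, 1.3680, -0.8233)
ω + α·dt = (0.2164, 1.1274, 1.3835)
2q̇ = q⊗(0,ω) = (-0.6000000, -0.4085786, 1.5778177, 0.4399498)
q + ½dt·q⊗(0,ω), renormalized = (0.7010, -0.5040, 0.0158, 0.5043)
p + v·dt = (-0.3860, -1.2100, 0.9360)
new velocity v' = (0.6710, -0.4940, 1.8360)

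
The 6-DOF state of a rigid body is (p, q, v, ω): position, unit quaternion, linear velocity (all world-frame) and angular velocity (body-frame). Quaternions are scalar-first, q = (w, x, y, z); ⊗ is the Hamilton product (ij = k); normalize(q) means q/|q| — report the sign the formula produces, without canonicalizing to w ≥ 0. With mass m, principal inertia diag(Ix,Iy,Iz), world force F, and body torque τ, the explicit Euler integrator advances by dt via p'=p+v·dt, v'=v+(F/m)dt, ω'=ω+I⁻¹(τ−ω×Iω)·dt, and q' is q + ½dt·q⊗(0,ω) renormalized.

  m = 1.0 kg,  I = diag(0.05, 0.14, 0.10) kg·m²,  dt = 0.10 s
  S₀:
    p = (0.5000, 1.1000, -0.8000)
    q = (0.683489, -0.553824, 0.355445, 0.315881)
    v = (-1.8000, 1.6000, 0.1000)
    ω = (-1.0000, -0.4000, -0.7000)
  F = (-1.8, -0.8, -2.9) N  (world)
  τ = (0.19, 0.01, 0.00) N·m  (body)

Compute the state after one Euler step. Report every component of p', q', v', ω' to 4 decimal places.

p' = (0.3200, 1.2600, -0.7900)
q' = (0.6726, -0.5929, 0.3060, 0.3201)
v' = (-1.9800, 1.5200, -0.1900)
ω' = (-0.5976, -0.3679, -0.7360)

linear accel F/m = (-1.8000, -0.8000, -2.9000)
p' = p + v·dt = (0.3200, 1.2600, -0.7900)
v + (F/m)dt = (-1.9800, 1.5200, -0.1900)
precession coupling ω×(Iω) = (-0.0112, -0.0350, 0.0360)
angular accel α = (4.0240, 0.3214, -0.3600)
new body rate ω' = (-0.5976, -0.3679, -0.7360)
2q̇ = q⊗(0,ω) = (-0.1905293, -0.8059481, -0.9769534, 0.0985323)
q + ½dt·q⊗(0,ω), renormalized = (0.6726, -0.5929, 0.3060, 0.3201)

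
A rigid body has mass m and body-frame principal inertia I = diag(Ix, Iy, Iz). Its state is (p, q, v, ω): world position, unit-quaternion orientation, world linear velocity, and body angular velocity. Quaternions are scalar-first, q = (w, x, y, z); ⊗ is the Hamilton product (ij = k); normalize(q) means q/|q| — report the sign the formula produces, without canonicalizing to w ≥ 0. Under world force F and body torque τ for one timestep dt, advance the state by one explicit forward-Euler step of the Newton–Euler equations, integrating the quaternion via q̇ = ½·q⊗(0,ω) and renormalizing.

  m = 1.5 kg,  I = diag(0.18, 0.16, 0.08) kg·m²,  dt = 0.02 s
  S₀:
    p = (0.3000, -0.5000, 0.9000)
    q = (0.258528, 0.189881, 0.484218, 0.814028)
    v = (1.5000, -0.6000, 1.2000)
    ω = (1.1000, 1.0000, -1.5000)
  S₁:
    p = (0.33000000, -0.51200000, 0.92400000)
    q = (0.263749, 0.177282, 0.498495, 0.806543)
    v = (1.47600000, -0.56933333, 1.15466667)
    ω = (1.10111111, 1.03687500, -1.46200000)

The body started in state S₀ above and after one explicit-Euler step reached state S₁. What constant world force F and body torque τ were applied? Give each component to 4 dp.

F = (-1.8000, 2.3000, -3.4000)
τ = (0.1300, 0.1300, 0.1300)

Δv = v₁−v₀ = (-0.02400000, 0.03066667, -0.04533333)
applied force F = (-1.8000, 2.3000, -3.4000)
Δω = ω₁−ω₀ = (0.00111111, 0.03687500, 0.03800000)
precession coupling = (0.1200, -0.1650, -0.0220)
I·α + gyro = (0.1300, 0.1300, 0.1300)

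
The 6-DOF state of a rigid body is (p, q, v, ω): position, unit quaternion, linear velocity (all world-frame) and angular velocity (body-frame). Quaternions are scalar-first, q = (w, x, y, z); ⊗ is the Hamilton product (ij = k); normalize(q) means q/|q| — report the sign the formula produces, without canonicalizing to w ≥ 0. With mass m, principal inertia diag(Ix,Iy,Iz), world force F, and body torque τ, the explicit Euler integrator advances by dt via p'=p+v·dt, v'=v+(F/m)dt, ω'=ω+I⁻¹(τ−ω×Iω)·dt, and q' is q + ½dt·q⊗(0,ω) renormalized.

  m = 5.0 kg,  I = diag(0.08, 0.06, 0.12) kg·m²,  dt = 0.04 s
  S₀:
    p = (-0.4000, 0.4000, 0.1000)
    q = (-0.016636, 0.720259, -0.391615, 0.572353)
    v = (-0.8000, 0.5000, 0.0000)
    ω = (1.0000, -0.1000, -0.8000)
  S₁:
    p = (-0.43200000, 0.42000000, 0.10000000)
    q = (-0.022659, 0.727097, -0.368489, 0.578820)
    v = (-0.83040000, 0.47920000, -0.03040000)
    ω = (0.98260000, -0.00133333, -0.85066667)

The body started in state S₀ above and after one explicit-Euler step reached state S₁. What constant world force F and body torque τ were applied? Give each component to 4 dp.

ω₁ − ω₀ = (-0.01740000, 0.09866667, -0.05066667)
gyro term ω₀×Iω₀ = (0.0048, 0.0320, 0.0020)
I·α + gyro = (-0.0300, 0.1800, -0.1500)
v₁ − v₀ = (-0.03040000, -0.02080000, -0.03040000)
F = m·Δv/dt = (-3.8000, -2.6000, -3.8000)

F = (-3.8000, -2.6000, -3.8000)
τ = (-0.0300, 0.1800, -0.1500)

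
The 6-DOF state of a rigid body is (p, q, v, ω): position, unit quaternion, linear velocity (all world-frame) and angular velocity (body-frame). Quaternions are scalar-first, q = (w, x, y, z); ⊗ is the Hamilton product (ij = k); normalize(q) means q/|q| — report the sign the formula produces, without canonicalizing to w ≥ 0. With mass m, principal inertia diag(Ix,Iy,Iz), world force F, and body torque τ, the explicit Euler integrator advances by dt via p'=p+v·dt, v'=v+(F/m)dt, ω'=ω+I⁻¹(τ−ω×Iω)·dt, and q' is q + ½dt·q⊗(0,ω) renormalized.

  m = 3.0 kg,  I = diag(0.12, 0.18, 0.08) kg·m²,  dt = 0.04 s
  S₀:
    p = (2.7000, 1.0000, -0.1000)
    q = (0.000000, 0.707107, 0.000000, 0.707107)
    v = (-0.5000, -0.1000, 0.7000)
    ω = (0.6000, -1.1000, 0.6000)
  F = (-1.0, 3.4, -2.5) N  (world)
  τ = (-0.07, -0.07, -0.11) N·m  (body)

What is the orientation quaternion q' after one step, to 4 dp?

q' = (-0.0170, 0.7224, 0.0000, 0.6913)

2q̇ = q⊗(0,ω) = (-0.8485284, 0.7778177, 0.0000000, -0.7778177)
q + ½dt·q⊗(0,ω), renormalized = (-0.0170, 0.7224, 0.0000, 0.6913)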